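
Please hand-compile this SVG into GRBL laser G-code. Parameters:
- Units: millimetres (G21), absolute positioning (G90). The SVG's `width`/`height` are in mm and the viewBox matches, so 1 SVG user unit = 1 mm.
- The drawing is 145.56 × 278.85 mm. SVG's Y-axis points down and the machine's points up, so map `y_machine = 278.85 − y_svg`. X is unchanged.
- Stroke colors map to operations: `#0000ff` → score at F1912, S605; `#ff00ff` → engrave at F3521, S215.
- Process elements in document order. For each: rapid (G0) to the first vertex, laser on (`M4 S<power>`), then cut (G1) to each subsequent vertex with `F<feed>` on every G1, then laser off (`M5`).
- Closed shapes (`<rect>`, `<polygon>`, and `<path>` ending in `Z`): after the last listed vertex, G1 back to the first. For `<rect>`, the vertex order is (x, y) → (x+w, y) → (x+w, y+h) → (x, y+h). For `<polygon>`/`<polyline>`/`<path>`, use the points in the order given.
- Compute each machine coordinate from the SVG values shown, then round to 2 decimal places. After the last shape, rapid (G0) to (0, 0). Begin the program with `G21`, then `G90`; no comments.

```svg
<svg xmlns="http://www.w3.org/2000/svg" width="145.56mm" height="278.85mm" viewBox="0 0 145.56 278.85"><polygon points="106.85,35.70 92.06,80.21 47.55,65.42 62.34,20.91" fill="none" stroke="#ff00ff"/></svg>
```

G21
G90
G0 X106.85 Y243.15
M4 S215
G1 X92.06 Y198.64 F3521
G1 X47.55 Y213.43 F3521
G1 X62.34 Y257.94 F3521
G1 X106.85 Y243.15 F3521
M5
G0 X0.00 Y0.00

viewBox `0 0 145.56 278.85` with mm width/height → 1 unit = 1 mm. Flip: y_m = 278.85 − y_svg.

**Shape 1** — `<polygon>` regular polygon, stroke `#ff00ff` → engrave (S215, F3521). Machine vertices: (106.85,243.15) → (92.06,198.64) → (47.55,213.43) → (62.34,257.94) → (106.85,243.15). Closed: final G1 returns to the first vertex.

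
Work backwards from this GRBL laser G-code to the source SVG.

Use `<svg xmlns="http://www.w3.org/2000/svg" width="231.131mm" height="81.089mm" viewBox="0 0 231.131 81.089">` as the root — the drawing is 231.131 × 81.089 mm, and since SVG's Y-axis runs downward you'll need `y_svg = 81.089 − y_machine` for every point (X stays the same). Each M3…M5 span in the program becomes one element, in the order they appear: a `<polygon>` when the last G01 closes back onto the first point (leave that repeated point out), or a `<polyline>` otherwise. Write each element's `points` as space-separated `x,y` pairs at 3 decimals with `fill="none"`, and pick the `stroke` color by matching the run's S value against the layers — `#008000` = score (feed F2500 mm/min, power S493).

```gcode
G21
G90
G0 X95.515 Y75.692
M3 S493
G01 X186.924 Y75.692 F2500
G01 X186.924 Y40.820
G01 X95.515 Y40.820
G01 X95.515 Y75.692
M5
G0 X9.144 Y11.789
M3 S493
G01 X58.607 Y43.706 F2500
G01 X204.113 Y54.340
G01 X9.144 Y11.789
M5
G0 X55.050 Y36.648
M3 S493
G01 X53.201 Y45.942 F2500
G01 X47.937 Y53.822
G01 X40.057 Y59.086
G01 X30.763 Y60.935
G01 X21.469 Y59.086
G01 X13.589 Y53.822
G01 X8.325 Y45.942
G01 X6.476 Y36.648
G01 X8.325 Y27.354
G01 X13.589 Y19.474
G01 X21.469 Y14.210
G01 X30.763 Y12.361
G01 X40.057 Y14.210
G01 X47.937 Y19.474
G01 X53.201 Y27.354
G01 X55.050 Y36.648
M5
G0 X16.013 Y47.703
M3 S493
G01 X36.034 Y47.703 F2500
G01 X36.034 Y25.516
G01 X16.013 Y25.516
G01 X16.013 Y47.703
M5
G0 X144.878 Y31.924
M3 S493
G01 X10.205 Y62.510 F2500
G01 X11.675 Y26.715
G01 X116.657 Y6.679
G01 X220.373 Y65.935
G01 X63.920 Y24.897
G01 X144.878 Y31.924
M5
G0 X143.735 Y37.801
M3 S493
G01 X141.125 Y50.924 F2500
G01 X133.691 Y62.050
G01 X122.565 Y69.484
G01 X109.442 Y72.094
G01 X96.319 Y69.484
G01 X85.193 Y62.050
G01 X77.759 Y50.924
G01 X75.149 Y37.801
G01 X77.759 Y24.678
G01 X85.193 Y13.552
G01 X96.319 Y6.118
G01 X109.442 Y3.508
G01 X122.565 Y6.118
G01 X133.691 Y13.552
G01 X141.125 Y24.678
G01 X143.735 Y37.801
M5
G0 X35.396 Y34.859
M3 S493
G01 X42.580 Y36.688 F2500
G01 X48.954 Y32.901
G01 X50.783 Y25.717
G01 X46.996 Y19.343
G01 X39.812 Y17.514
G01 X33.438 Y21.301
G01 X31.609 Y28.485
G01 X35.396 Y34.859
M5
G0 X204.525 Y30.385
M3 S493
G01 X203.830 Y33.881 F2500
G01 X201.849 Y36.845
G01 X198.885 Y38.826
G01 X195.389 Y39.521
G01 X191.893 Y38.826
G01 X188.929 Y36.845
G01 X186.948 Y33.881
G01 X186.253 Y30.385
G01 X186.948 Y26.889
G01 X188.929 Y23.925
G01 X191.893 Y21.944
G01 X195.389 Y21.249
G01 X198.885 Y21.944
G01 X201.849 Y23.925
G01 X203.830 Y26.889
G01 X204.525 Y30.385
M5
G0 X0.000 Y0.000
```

<svg xmlns="http://www.w3.org/2000/svg" width="231.131mm" height="81.089mm" viewBox="0 0 231.131 81.089">
  <polygon points="95.515,5.397 186.924,5.397 186.924,40.269 95.515,40.269" fill="none" stroke="#008000"/>
  <polygon points="9.144,69.300 58.607,37.383 204.113,26.749" fill="none" stroke="#008000"/>
  <polygon points="55.050,44.441 53.201,35.147 47.937,27.267 40.057,22.003 30.763,20.154 21.469,22.003 13.589,27.267 8.325,35.147 6.476,44.441 8.325,53.735 13.589,61.615 21.469,66.879 30.763,68.728 40.057,66.879 47.937,61.615 53.201,53.735" fill="none" stroke="#008000"/>
  <polygon points="16.013,33.386 36.034,33.386 36.034,55.573 16.013,55.573" fill="none" stroke="#008000"/>
  <polygon points="144.878,49.165 10.205,18.579 11.675,54.374 116.657,74.410 220.373,15.154 63.920,56.192" fill="none" stroke="#008000"/>
  <polygon points="143.735,43.288 141.125,30.165 133.691,19.039 122.565,11.605 109.442,8.995 96.319,11.605 85.193,19.039 77.759,30.165 75.149,43.288 77.759,56.411 85.193,67.537 96.319,74.971 109.442,77.581 122.565,74.971 133.691,67.537 141.125,56.411" fill="none" stroke="#008000"/>
  <polygon points="35.396,46.230 42.580,44.401 48.954,48.188 50.783,55.372 46.996,61.746 39.812,63.575 33.438,59.788 31.609,52.604" fill="none" stroke="#008000"/>
  <polygon points="204.525,50.704 203.830,47.208 201.849,44.244 198.885,42.263 195.389,41.568 191.893,42.263 188.929,44.244 186.948,47.208 186.253,50.704 186.948,54.200 188.929,57.164 191.893,59.145 195.389,59.840 198.885,59.145 201.849,57.164 203.830,54.200" fill="none" stroke="#008000"/>
</svg>

Each laser-on run becomes one SVG element. Flip Y back into SVG space with y_svg = 81.089 − y_machine. Every run uses S493, so all elements get stroke `#008000` (score).

Run 1: The run returns to its start, so emit a `<polygon>` with points (Y-flipped): 95.515,5.397 186.924,5.397 186.924,40.269 95.515,40.269.

Run 2: The run returns to its start, so emit a `<polygon>` with points (Y-flipped): 9.144,69.300 58.607,37.383 204.113,26.749.

Run 3: The run returns to its start, so emit a `<polygon>` with points (Y-flipped): 55.050,44.441 53.201,35.147 47.937,27.267 40.057,22.003 30.763,20.154 21.469,22.003 13.589,27.267 8.325,35.147 6.476,44.441 8.325,53.735 13.589,61.615 21.469,66.879 30.763,68.728 40.057,66.879 47.937,61.615 53.201,53.735.

Run 4: The run returns to its start, so emit a `<polygon>` with points (Y-flipped): 16.013,33.386 36.034,33.386 36.034,55.573 16.013,55.573.

Run 5: The run returns to its start, so emit a `<polygon>` with points (Y-flipped): 144.878,49.165 10.205,18.579 11.675,54.374 116.657,74.410 220.373,15.154 63.920,56.192.

Run 6: The run returns to its start, so emit a `<polygon>` with points (Y-flipped): 143.735,43.288 141.125,30.165 133.691,19.039 122.565,11.605 109.442,8.995 96.319,11.605 85.193,19.039 77.759,30.165 75.149,43.288 77.759,56.411 85.193,67.537 96.319,74.971 109.442,77.581 122.565,74.971 133.691,67.537 141.125,56.411.

Run 7: The run returns to its start, so emit a `<polygon>` with points (Y-flipped): 35.396,46.230 42.580,44.401 48.954,48.188 50.783,55.372 46.996,61.746 39.812,63.575 33.438,59.788 31.609,52.604.

Run 8: The run returns to its start, so emit a `<polygon>` with points (Y-flipped): 204.525,50.704 203.830,47.208 201.849,44.244 198.885,42.263 195.389,41.568 191.893,42.263 188.929,44.244 186.948,47.208 186.253,50.704 186.948,54.200 188.929,57.164 191.893,59.145 195.389,59.840 198.885,59.145 201.849,57.164 203.830,54.200.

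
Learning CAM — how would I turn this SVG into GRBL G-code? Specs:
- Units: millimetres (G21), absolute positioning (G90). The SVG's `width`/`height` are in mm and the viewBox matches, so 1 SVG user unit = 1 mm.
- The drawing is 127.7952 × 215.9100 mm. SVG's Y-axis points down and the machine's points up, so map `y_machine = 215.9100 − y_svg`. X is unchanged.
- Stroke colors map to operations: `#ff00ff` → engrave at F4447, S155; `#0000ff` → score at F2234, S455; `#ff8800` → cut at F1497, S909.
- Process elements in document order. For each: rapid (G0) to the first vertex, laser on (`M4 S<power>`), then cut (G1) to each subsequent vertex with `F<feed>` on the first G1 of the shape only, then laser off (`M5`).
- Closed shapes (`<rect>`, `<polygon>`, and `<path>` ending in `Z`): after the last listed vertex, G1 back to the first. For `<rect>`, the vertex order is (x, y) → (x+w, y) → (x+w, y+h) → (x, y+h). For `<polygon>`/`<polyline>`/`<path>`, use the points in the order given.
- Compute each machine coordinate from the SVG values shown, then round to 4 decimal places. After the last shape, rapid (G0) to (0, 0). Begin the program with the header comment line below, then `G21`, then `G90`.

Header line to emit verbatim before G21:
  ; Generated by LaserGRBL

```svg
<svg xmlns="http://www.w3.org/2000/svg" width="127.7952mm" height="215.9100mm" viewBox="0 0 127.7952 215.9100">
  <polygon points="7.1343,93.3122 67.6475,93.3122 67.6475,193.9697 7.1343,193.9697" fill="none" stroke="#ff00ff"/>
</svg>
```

viewBox `0 0 127.7952 215.9100` with mm width/height → 1 unit = 1 mm. Flip: y_m = 215.9100 − y_svg.

**Shape 1** — `<polygon>` rectangle, stroke `#ff00ff` → engrave (S155, F4447). Machine vertices: (7.1343,122.5978) → (67.6475,122.5978) → (67.6475,21.9403) → (7.1343,21.9403) → (7.1343,122.5978). Closed: final G1 returns to the first vertex.

; Generated by LaserGRBL
G21
G90
G0 X7.1343 Y122.5978
M4 S155
G1 X67.6475 Y122.5978 F4447
G1 X67.6475 Y21.9403
G1 X7.1343 Y21.9403
G1 X7.1343 Y122.5978
M5
G0 X0.0000 Y0.0000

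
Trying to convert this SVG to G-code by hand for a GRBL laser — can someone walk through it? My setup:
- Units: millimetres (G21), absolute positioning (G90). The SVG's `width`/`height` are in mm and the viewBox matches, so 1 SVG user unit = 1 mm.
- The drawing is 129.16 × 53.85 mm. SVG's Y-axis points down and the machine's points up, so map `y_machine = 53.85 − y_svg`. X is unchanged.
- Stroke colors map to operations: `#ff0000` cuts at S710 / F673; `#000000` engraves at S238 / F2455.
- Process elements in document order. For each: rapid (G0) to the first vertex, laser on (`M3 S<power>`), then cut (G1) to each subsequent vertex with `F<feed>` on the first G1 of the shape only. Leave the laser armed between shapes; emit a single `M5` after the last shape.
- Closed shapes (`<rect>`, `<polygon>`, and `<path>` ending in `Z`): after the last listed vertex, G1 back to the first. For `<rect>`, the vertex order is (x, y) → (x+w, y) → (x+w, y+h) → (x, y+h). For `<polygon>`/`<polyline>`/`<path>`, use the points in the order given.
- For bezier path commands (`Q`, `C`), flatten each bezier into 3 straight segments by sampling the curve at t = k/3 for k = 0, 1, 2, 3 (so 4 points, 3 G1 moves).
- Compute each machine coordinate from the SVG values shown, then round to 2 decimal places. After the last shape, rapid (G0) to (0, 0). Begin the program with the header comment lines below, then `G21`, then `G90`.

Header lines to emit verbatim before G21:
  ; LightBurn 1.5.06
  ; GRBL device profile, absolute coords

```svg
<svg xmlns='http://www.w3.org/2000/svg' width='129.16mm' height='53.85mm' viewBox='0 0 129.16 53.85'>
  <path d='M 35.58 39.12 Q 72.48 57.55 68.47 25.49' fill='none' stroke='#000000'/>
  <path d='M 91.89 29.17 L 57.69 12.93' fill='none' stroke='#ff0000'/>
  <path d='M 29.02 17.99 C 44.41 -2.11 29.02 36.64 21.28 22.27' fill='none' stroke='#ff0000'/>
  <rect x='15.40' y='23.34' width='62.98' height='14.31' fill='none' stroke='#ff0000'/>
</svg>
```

; LightBurn 1.5.06
; GRBL device profile, absolute coords
G21
G90
G0 X35.58 Y14.73
M3 S238
G1 X55.63 Y8.05 F2455
G1 X66.60 Y12.60
G1 X68.47 Y28.36
G0 X91.89 Y24.68
M3 S710
G1 X57.69 Y40.92 F673
G0 X29.02 Y35.86
M3 S710
G1 X35.57 Y40.49 F673
G1 X30.15 Y30.77
G1 X21.28 Y31.58
G0 X15.40 Y30.51
M3 S710
G1 X78.38 Y30.51 F673
G1 X78.38 Y16.20
G1 X15.40 Y16.20
G1 X15.40 Y30.51
M5
G0 X0.00 Y0.00

Since the viewBox matches the mm dimensions, user units are millimetres directly. The only transform is the Y-flip y_m = 53.85 − y_svg.

Shape 1 is a quadratic bezier drawn with `<path>`. Its stroke #000000 means engrave at S238, F2455. After flipping Y the toolpath is (35.58,14.73) → (55.63,8.05) → (66.60,12.60) → (68.47,28.36).

Shape 2 is a line segment drawn with `<path>`. Its stroke #ff0000 means cut at S710, F673. After flipping Y the toolpath is (91.89,24.68) → (57.69,40.92).

Shape 3 is a cubic bezier drawn with `<path>`. Its stroke #ff0000 means cut at S710, F673. After flipping Y the toolpath is (29.02,35.86) → (35.57,40.49) → (30.15,30.77) → (21.28,31.58).

Shape 4 is a rectangle drawn with `<rect>`. Its stroke #ff0000 means cut at S710, F673. After flipping Y the toolpath is (15.40,30.51) → (78.38,30.51) → (78.38,16.20) → (15.40,16.20) → (15.40,30.51), returning to the start.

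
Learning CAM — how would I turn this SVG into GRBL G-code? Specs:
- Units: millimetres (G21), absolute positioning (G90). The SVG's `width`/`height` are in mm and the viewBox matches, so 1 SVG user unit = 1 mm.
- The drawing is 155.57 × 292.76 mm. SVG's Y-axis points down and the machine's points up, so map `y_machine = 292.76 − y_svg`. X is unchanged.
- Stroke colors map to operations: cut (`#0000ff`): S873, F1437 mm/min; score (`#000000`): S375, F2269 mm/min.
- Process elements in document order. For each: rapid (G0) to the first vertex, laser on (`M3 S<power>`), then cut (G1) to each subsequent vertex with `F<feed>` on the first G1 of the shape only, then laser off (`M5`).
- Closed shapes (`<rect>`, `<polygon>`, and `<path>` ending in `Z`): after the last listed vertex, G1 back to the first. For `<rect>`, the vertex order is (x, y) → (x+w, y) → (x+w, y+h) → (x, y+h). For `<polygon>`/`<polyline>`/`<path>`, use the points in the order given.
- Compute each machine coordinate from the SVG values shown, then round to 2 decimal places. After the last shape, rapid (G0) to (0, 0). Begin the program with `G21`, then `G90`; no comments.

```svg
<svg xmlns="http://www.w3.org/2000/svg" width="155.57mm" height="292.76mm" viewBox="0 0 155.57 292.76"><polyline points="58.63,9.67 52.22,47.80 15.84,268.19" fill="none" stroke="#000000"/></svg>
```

G21
G90
G0 X58.63 Y283.09
M3 S375
G1 X52.22 Y244.96 F2269
G1 X15.84 Y24.57
M5
G0 X0.00 Y0.00

Since the viewBox matches the mm dimensions, user units are millimetres directly. The only transform is the Y-flip y_m = 292.76 − y_svg.

Shape 1 is a open polyline drawn with `<polyline>`. Its stroke #000000 means score at S375, F2269. After flipping Y the toolpath is (58.63,283.09) → (52.22,244.96) → (15.84,24.57).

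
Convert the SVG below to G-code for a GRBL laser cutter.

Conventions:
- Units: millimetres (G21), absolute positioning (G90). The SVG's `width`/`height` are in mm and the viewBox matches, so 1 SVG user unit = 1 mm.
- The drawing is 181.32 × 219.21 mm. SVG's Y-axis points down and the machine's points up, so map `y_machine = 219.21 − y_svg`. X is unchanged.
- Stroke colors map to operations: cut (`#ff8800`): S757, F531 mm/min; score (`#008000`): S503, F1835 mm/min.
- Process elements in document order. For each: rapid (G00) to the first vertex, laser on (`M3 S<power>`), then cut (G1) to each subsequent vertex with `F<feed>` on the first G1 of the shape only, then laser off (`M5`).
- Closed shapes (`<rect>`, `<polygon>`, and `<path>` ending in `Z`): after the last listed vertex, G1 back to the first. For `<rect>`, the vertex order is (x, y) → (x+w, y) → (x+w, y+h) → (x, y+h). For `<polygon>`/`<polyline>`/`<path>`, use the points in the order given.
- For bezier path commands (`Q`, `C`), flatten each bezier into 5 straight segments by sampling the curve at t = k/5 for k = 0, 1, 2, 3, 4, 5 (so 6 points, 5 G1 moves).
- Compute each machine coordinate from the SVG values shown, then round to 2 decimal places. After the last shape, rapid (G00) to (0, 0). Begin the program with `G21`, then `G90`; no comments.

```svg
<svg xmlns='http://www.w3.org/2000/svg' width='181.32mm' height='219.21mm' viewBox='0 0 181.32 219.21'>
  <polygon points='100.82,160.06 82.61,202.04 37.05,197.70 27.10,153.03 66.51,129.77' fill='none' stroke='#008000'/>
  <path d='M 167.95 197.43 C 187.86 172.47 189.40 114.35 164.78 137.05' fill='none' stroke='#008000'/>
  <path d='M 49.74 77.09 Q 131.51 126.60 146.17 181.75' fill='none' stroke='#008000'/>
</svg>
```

Since the viewBox matches the mm dimensions, user units are millimetres directly. The only transform is the Y-flip y_m = 219.21 − y_svg.

Shape 1 is a regular polygon drawn with `<polygon>`. Its stroke #008000 means score at S503, F1835. After flipping Y the toolpath is (100.82,59.15) → (82.61,17.17) → (37.05,21.51) → (27.10,66.18) → (66.51,89.44) → (100.82,59.15), returning to the start.

Shape 2 is a cubic bezier drawn with `<path>`. Its stroke #008000 means score at S503, F1835. After flipping Y the toolpath is (167.95,21.78) → (177.63,39.82) → (182.53,60.35) → (182.27,77.90) → (176.48,86.99) → (164.78,82.16).

Shape 3 is a quadratic bezier drawn with `<path>`. Its stroke #008000 means score at S503, F1835. After flipping Y the toolpath is (49.74,142.12) → (79.76,122.09) → (104.42,101.61) → (123.70,80.68) → (137.62,59.29) → (146.17,37.46).

G21
G90
G00 X100.82 Y59.15
M3 S503
G1 X82.61 Y17.17 F1835
G1 X37.05 Y21.51
G1 X27.10 Y66.18
G1 X66.51 Y89.44
G1 X100.82 Y59.15
M5
G00 X167.95 Y21.78
M3 S503
G1 X177.63 Y39.82 F1835
G1 X182.53 Y60.35
G1 X182.27 Y77.90
G1 X176.48 Y86.99
G1 X164.78 Y82.16
M5
G00 X49.74 Y142.12
M3 S503
G1 X79.76 Y122.09 F1835
G1 X104.42 Y101.61
G1 X123.70 Y80.68
G1 X137.62 Y59.29
G1 X146.17 Y37.46
M5
G00 X0.00 Y0.00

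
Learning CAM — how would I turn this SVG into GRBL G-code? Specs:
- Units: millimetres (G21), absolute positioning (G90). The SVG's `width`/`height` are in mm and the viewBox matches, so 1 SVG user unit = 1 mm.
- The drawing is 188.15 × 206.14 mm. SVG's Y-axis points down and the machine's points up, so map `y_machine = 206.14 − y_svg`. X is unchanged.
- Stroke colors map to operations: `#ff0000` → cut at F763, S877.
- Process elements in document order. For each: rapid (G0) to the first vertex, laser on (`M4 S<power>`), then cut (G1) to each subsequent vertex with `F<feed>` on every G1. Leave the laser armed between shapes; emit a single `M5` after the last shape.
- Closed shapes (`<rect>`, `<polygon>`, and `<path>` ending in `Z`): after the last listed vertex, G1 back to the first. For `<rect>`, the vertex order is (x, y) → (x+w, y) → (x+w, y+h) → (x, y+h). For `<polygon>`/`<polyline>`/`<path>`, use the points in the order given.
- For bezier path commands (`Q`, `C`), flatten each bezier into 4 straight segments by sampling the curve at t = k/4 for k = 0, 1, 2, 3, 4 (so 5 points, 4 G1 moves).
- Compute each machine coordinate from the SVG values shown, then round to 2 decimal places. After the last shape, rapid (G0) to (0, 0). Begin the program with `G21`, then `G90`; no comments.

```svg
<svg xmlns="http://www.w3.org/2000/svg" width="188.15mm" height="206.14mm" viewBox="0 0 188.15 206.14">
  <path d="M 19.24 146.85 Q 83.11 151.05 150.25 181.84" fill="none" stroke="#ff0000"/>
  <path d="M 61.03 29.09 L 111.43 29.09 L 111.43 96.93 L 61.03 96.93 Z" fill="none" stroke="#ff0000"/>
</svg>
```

G21
G90
G0 X19.24 Y59.29
M4 S877
G1 X51.38 Y55.53 F763
G1 X83.93 Y48.44 F763
G1 X116.88 Y38.03 F763
G1 X150.25 Y24.30 F763
G0 X61.03 Y177.05
M4 S877
G1 X111.43 Y177.05 F763
G1 X111.43 Y109.21 F763
G1 X61.03 Y109.21 F763
G1 X61.03 Y177.05 F763
M5
G0 X0.00 Y0.00

viewBox `0 0 188.15 206.14` with mm width/height → 1 unit = 1 mm. Flip: y_m = 206.14 − y_svg.

**Shape 1** — `<path>` quadratic bezier, stroke `#ff0000` → cut (S877, F763). Control points (SVG): P0=(19.24,146.85), P1=(83.11,151.05), P2=(150.25,181.84); sampled at t=k/4. Machine vertices: (19.24,59.29) → (51.38,55.53) → (83.93,48.44) → (116.88,38.03) → (150.25,24.30). Open path.

**Shape 2** — `<path>` rectangle, stroke `#ff0000` → cut (S877, F763). Machine vertices: (61.03,177.05) → (111.43,177.05) → (111.43,109.21) → (61.03,109.21) → (61.03,177.05). Closed: final G1 returns to the first vertex.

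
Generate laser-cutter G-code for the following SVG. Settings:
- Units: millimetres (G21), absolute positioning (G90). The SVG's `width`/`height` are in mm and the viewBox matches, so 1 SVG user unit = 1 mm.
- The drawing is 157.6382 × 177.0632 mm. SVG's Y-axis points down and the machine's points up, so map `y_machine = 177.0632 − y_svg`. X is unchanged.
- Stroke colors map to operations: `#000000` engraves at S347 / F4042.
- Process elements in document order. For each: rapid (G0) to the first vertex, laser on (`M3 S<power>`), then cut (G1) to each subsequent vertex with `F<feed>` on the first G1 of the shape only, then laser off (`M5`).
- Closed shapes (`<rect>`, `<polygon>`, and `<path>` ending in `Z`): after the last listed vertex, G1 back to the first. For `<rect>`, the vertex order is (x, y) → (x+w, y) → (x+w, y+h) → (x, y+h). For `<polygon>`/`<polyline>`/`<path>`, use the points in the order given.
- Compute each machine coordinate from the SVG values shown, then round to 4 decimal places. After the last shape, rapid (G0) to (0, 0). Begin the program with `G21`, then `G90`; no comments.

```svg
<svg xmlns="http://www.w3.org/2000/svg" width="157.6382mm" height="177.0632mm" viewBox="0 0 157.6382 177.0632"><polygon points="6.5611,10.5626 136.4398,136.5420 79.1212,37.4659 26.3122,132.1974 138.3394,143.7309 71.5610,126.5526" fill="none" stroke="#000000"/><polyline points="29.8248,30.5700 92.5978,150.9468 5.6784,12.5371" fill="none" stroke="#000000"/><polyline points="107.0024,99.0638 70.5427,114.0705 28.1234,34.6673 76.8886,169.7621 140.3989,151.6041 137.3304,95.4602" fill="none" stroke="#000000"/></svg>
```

G21
G90
G0 X6.5611 Y166.5006
M3 S347
G1 X136.4398 Y40.5212 F4042
G1 X79.1212 Y139.5973
G1 X26.3122 Y44.8658
G1 X138.3394 Y33.3323
G1 X71.5610 Y50.5106
G1 X6.5611 Y166.5006
M5
G0 X29.8248 Y146.4932
M3 S347
G1 X92.5978 Y26.1164 F4042
G1 X5.6784 Y164.5261
M5
G0 X107.0024 Y77.9994
M3 S347
G1 X70.5427 Y62.9927 F4042
G1 X28.1234 Y142.3959
G1 X76.8886 Y7.3011
G1 X140.3989 Y25.4591
G1 X137.3304 Y81.6030
M5
G0 X0.0000 Y0.0000

Since the viewBox matches the mm dimensions, user units are millimetres directly. The only transform is the Y-flip y_m = 177.0632 − y_svg.

Shape 1 is a closed polygon drawn with `<polygon>`. Its stroke #000000 means engrave at S347, F4042. After flipping Y the toolpath is (6.5611,166.5006) → (136.4398,40.5212) → (79.1212,139.5973) → (26.3122,44.8658) → (138.3394,33.3323) → (71.5610,50.5106) → (6.5611,166.5006), returning to the start.

Shape 2 is a open polyline drawn with `<polyline>`. Its stroke #000000 means engrave at S347, F4042. After flipping Y the toolpath is (29.8248,146.4932) → (92.5978,26.1164) → (5.6784,164.5261).

Shape 3 is a open polyline drawn with `<polyline>`. Its stroke #000000 means engrave at S347, F4042. After flipping Y the toolpath is (107.0024,77.9994) → (70.5427,62.9927) → (28.1234,142.3959) → (76.8886,7.3011) → (140.3989,25.4591) → (137.3304,81.6030).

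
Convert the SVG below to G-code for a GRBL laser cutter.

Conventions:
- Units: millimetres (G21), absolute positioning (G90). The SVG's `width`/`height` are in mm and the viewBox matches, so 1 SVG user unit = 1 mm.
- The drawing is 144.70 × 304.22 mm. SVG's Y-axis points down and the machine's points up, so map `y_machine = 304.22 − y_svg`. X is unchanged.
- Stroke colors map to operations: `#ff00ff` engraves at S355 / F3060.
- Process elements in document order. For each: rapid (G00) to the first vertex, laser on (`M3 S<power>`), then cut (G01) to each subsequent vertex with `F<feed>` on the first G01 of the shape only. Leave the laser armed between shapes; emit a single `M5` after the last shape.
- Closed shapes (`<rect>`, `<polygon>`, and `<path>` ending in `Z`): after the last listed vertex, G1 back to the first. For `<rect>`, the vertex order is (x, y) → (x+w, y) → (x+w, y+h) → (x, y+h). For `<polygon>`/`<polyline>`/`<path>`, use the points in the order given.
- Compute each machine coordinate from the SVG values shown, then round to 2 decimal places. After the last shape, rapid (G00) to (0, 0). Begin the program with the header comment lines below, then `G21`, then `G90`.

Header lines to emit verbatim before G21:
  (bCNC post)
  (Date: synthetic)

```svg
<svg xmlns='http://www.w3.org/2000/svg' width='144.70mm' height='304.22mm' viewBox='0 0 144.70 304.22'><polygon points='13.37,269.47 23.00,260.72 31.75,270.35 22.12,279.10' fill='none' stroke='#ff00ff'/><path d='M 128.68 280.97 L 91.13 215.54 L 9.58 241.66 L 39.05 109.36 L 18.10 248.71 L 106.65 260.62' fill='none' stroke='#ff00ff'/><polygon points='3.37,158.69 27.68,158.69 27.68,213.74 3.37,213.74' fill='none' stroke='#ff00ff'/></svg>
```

(bCNC post)
(Date: synthetic)
G21
G90
G00 X13.37 Y34.75
M3 S355
G01 X23.00 Y43.50 F3060
G01 X31.75 Y33.87
G01 X22.12 Y25.12
G01 X13.37 Y34.75
G00 X128.68 Y23.25
M3 S355
G01 X91.13 Y88.68 F3060
G01 X9.58 Y62.56
G01 X39.05 Y194.86
G01 X18.10 Y55.51
G01 X106.65 Y43.60
G00 X3.37 Y145.53
M3 S355
G01 X27.68 Y145.53 F3060
G01 X27.68 Y90.48
G01 X3.37 Y90.48
G01 X3.37 Y145.53
M5
G00 X0.00 Y0.00

Since the viewBox matches the mm dimensions, user units are millimetres directly. The only transform is the Y-flip y_m = 304.22 − y_svg.

Shape 1 is a regular polygon drawn with `<polygon>`. Its stroke #ff00ff means engrave at S355, F3060. After flipping Y the toolpath is (13.37,34.75) → (23.00,43.50) → (31.75,33.87) → (22.12,25.12) → (13.37,34.75), returning to the start.

Shape 2 is a open polyline drawn with `<path>`. Its stroke #ff00ff means engrave at S355, F3060. After flipping Y the toolpath is (128.68,23.25) → (91.13,88.68) → (9.58,62.56) → (39.05,194.86) → (18.10,55.51) → (106.65,43.60).

Shape 3 is a rectangle drawn with `<polygon>`. Its stroke #ff00ff means engrave at S355, F3060. After flipping Y the toolpath is (3.37,145.53) → (27.68,145.53) → (27.68,90.48) → (3.37,90.48) → (3.37,145.53), returning to the start.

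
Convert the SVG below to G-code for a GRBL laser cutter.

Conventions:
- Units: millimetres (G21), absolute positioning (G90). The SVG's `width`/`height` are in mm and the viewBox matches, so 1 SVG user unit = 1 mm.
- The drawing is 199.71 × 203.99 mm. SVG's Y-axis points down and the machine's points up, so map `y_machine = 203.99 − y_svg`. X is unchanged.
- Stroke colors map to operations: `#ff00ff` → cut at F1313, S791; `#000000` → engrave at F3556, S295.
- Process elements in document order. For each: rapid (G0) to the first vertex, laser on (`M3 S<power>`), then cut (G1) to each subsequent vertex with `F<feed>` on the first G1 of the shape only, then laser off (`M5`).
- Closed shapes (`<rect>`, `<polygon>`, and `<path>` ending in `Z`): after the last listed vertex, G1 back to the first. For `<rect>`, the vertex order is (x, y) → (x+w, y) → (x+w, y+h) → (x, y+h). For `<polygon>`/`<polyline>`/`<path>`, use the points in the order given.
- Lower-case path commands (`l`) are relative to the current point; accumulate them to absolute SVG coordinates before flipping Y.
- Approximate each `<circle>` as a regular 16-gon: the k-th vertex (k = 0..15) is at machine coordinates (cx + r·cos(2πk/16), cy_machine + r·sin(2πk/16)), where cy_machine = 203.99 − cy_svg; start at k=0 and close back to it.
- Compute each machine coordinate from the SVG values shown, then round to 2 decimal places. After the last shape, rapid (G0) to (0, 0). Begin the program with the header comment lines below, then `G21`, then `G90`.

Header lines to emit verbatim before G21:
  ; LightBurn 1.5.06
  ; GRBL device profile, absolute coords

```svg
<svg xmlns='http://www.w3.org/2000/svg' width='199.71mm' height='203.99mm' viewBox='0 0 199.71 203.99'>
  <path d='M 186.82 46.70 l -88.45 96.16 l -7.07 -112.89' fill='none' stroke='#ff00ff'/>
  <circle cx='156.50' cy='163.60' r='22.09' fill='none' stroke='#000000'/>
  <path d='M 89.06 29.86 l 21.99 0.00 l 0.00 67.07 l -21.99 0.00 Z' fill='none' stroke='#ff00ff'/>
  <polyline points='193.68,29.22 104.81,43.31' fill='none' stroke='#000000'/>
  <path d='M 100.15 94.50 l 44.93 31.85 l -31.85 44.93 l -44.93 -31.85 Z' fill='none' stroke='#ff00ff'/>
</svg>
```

1 u = 1 mm; y_m = 203.99 − y.

[1] `<path>` open polyline, #ff00ff→cut S791 F1313: (186.82,157.29) → (98.37,61.13) → (91.30,174.02)

[2] `<circle>` circle, #000000→engrave S295 F3556: (178.59,40.39) → (176.91,48.84) → (172.12,56.01) → (164.95,60.80) → (156.50,62.48) → (148.05,60.80) → (140.88,56.01) → (136.09,48.84) → (134.41,40.39) → (136.09,31.94) → (140.88,24.77) → (148.05,19.98) → (156.50,18.30) → (164.95,19.98) → (172.12,24.77) → (176.91,31.94) → (178.59,40.39) (closed)

[3] `<path>` rectangle, #ff00ff→cut S791 F1313: (89.06,174.13) → (111.05,174.13) → (111.05,107.06) → (89.06,107.06) → (89.06,174.13) (closed)

[4] `<polyline>` line segment, #000000→engrave S295 F3556: (193.68,174.77) → (104.81,160.68)

[5] `<path>` regular polygon, #ff00ff→cut S791 F1313: (100.15,109.49) → (145.08,77.64) → (113.23,32.71) → (68.30,64.56) → (100.15,109.49) (closed)

; LightBurn 1.5.06
; GRBL device profile, absolute coords
G21
G90
G0 X186.82 Y157.29
M3 S791
G1 X98.37 Y61.13 F1313
G1 X91.30 Y174.02
M5
G0 X178.59 Y40.39
M3 S295
G1 X176.91 Y48.84 F3556
G1 X172.12 Y56.01
G1 X164.95 Y60.80
G1 X156.50 Y62.48
G1 X148.05 Y60.80
G1 X140.88 Y56.01
G1 X136.09 Y48.84
G1 X134.41 Y40.39
G1 X136.09 Y31.94
G1 X140.88 Y24.77
G1 X148.05 Y19.98
G1 X156.50 Y18.30
G1 X164.95 Y19.98
G1 X172.12 Y24.77
G1 X176.91 Y31.94
G1 X178.59 Y40.39
M5
G0 X89.06 Y174.13
M3 S791
G1 X111.05 Y174.13 F1313
G1 X111.05 Y107.06
G1 X89.06 Y107.06
G1 X89.06 Y174.13
M5
G0 X193.68 Y174.77
M3 S295
G1 X104.81 Y160.68 F3556
M5
G0 X100.15 Y109.49
M3 S791
G1 X145.08 Y77.64 F1313
G1 X113.23 Y32.71
G1 X68.30 Y64.56
G1 X100.15 Y109.49
M5
G0 X0.00 Y0.00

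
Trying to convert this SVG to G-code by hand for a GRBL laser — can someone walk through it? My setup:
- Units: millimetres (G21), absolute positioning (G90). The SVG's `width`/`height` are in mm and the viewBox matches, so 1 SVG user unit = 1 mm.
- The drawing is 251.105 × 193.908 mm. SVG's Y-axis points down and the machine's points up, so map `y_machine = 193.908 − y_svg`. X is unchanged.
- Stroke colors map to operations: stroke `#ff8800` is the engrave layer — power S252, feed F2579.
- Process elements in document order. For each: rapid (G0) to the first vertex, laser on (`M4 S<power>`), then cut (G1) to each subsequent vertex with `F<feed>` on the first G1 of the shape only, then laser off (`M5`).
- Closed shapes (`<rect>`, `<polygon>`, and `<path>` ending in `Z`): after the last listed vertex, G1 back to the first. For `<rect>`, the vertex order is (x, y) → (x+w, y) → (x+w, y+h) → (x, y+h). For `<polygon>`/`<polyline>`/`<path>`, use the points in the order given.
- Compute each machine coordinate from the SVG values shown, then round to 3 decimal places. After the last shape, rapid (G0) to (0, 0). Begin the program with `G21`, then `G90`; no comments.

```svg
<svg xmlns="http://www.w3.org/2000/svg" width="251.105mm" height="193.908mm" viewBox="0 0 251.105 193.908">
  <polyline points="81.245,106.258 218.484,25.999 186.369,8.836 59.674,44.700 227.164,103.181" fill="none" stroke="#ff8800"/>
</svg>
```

G21
G90
G0 X81.245 Y87.650
M4 S252
G1 X218.484 Y167.909 F2579
G1 X186.369 Y185.072
G1 X59.674 Y149.208
G1 X227.164 Y90.727
M5
G0 X0.000 Y0.000

1 u = 1 mm; y_m = 193.908 − y.

[1] `<polyline>` open polyline, #ff8800→engrave S252 F2579: (81.245,87.650) → (218.484,167.909) → (186.369,185.072) → (59.674,149.208) → (227.164,90.727)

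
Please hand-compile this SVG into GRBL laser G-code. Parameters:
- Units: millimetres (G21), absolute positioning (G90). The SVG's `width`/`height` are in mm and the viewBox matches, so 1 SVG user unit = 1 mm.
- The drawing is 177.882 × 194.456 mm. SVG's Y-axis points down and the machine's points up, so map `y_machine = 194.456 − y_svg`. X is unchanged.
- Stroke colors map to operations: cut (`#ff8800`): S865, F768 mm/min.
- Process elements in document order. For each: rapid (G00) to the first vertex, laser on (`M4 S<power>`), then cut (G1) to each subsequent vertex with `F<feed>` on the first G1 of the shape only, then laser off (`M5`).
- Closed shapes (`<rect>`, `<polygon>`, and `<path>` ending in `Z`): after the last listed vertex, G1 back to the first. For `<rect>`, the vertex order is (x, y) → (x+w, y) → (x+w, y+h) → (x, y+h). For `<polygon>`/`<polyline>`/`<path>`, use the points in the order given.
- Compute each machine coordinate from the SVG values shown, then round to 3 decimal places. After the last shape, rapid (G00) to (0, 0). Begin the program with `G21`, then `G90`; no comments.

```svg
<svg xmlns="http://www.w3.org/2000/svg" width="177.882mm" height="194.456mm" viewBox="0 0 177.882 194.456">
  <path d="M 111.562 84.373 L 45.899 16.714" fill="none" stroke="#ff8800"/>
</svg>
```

1 u = 1 mm; y_m = 194.456 − y.

[1] `<path>` line segment, #ff8800→cut S865 F768: (111.562,110.083) → (45.899,177.742)

G21
G90
G00 X111.562 Y110.083
M4 S865
G1 X45.899 Y177.742 F768
M5
G00 X0.000 Y0.000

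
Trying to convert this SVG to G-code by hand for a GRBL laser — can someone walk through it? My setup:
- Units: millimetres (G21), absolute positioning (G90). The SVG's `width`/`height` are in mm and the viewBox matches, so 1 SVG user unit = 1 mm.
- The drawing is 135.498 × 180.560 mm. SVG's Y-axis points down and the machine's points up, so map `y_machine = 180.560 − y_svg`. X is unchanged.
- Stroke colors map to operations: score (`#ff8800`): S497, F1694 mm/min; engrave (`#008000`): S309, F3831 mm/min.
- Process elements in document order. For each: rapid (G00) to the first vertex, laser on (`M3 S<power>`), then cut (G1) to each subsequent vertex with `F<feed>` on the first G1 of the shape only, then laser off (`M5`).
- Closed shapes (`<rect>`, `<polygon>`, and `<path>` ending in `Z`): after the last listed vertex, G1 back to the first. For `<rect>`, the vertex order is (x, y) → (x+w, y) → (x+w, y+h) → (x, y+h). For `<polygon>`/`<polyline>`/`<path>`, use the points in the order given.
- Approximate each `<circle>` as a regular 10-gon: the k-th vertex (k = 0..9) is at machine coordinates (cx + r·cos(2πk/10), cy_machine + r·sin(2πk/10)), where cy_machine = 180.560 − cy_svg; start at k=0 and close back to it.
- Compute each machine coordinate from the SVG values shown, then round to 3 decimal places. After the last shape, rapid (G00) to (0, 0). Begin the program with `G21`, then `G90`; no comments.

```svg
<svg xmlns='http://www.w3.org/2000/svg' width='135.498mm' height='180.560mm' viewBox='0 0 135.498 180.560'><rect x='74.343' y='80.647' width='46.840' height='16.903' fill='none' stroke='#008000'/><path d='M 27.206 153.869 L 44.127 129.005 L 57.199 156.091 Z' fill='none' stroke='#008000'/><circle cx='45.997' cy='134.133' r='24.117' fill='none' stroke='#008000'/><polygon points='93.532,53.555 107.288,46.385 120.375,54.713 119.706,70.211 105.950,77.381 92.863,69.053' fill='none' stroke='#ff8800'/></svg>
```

viewBox `0 0 135.498 180.560` with mm width/height → 1 unit = 1 mm. Flip: y_m = 180.560 − y_svg.

**Shape 1** — `<rect>` rectangle, stroke `#008000` → engrave (S309, F3831). Machine vertices: (74.343,99.913) → (121.183,99.913) → (121.183,83.010) → (74.343,83.010) → (74.343,99.913). Closed: final G1 returns to the first vertex.

**Shape 2** — `<path>` regular polygon, stroke `#008000` → engrave (S309, F3831). Machine vertices: (27.206,26.691) → (44.127,51.555) → (57.199,24.469) → (27.206,26.691). Closed: final G1 returns to the first vertex.

**Shape 3** — `<circle>` circle, stroke `#008000` → engrave (S309, F3831). Machine vertices: (70.114,46.427) → (65.508,60.603) → (53.450,69.364) → (38.544,69.364) → (26.486,60.603) → (21.880,46.427) → (26.486,32.251) → (38.544,23.490) → (53.450,23.490) → (65.508,32.251) → (70.114,46.427). Closed: final G1 returns to the first vertex.

**Shape 4** — `<polygon>` regular polygon, stroke `#ff8800` → score (S497, F1694). Machine vertices: (93.532,127.005) → (107.288,134.175) → (120.375,125.847) → (119.706,110.349) → (105.950,103.179) → (92.863,111.507) → (93.532,127.005). Closed: final G1 returns to the first vertex.

G21
G90
G00 X74.343 Y99.913
M3 S309
G1 X121.183 Y99.913 F3831
G1 X121.183 Y83.010
G1 X74.343 Y83.010
G1 X74.343 Y99.913
M5
G00 X27.206 Y26.691
M3 S309
G1 X44.127 Y51.555 F3831
G1 X57.199 Y24.469
G1 X27.206 Y26.691
M5
G00 X70.114 Y46.427
M3 S309
G1 X65.508 Y60.603 F3831
G1 X53.450 Y69.364
G1 X38.544 Y69.364
G1 X26.486 Y60.603
G1 X21.880 Y46.427
G1 X26.486 Y32.251
G1 X38.544 Y23.490
G1 X53.450 Y23.490
G1 X65.508 Y32.251
G1 X70.114 Y46.427
M5
G00 X93.532 Y127.005
M3 S497
G1 X107.288 Y134.175 F1694
G1 X120.375 Y125.847
G1 X119.706 Y110.349
G1 X105.950 Y103.179
G1 X92.863 Y111.507
G1 X93.532 Y127.005
M5
G00 X0.000 Y0.000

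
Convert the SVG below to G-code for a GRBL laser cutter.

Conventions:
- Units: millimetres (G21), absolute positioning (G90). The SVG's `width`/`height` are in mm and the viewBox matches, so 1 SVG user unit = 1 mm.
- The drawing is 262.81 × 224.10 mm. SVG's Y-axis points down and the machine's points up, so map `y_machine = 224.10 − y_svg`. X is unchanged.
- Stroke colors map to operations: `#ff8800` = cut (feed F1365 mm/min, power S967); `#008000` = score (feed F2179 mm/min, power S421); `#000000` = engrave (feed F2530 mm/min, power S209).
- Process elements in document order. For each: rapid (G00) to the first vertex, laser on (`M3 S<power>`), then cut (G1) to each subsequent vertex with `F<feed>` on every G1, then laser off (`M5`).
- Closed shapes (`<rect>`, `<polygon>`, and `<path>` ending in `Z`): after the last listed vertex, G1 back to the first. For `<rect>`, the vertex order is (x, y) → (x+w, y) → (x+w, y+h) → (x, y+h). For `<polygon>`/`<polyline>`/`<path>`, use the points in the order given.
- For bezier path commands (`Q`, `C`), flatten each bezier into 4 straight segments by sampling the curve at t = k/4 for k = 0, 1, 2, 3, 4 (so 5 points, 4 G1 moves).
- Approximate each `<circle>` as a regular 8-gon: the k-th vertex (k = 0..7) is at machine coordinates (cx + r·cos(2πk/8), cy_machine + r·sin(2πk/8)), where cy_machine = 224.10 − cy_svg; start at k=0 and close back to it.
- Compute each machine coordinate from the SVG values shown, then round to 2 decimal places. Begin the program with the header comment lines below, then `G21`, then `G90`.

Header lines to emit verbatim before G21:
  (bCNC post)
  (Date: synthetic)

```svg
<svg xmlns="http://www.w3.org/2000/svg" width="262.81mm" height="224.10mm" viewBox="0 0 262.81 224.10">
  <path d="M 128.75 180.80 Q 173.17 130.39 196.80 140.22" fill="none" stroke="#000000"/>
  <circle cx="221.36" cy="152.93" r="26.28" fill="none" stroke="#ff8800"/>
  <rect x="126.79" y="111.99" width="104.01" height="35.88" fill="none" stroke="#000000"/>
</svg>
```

1 u = 1 mm; y_m = 224.10 − y.

[1] `<path>` quadratic bezier, #000000→engrave S209 F2530: (128.75,43.30) → (149.66,64.74) → (167.97,78.65) → (183.69,85.03) → (196.80,83.88)

[2] `<circle>` circle, #ff8800→cut S967 F1365: (247.64,71.17) → (239.94,89.75) → (221.36,97.45) → (202.78,89.75) → (195.08,71.17) → (202.78,52.59) → (221.36,44.89) → (239.94,52.59) → (247.64,71.17) (closed)

[3] `<rect>` rectangle, #000000→engrave S209 F2530: (126.79,112.11) → (230.80,112.11) → (230.80,76.23) → (126.79,76.23) → (126.79,112.11) (closed)

(bCNC post)
(Date: synthetic)
G21
G90
G00 X128.75 Y43.30
M3 S209
G1 X149.66 Y64.74 F2530
G1 X167.97 Y78.65 F2530
G1 X183.69 Y85.03 F2530
G1 X196.80 Y83.88 F2530
M5
G00 X247.64 Y71.17
M3 S967
G1 X239.94 Y89.75 F1365
G1 X221.36 Y97.45 F1365
G1 X202.78 Y89.75 F1365
G1 X195.08 Y71.17 F1365
G1 X202.78 Y52.59 F1365
G1 X221.36 Y44.89 F1365
G1 X239.94 Y52.59 F1365
G1 X247.64 Y71.17 F1365
M5
G00 X126.79 Y112.11
M3 S209
G1 X230.80 Y112.11 F2530
G1 X230.80 Y76.23 F2530
G1 X126.79 Y76.23 F2530
G1 X126.79 Y112.11 F2530
M5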